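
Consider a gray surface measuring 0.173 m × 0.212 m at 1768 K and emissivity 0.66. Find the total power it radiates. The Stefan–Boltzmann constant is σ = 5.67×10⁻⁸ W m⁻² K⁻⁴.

A = 0.173 × 0.212 = 0.0367 m².
P = εσAT⁴ = 0.66 × 5.67×10⁻⁸ × 0.0367 × (1768)⁴ = 0.66 × 5.67×10⁻⁸ × 0.0367 × 9.77×10^12.
P = 13400 W.

P ≈ 13400 W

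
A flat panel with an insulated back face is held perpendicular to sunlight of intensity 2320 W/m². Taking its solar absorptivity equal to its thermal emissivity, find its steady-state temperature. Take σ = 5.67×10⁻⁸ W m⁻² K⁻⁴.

T ≈ 450 K

Absorbed flux αS = emitted flux εσT⁴ (one radiating face); with α = ε, T = (S/σ)^(1/4).
T = (2320 / 5.67×10⁻⁸)^(1/4) = (4.09×10^10)^(1/4).
T = 450 K.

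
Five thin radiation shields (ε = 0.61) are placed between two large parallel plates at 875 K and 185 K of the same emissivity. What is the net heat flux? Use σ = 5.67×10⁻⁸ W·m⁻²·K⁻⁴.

q ≈ 2430 W/m²

Each of the 6 gaps contributes resistance (2/ε − 1) = 2/0.61 − 1 = 2.279; total = 13.67.
q = σ(T₁⁴ − T₂⁴) / 13.67 = 5.67×10⁻⁸ × 5.85×10^11 / 13.67 = 2430 W/m².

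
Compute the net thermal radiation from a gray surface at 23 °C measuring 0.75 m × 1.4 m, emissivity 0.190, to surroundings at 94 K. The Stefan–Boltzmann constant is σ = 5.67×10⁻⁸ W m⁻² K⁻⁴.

A = 0.75 × 1.4 = 1.05 m².
Convert: 23 °C = 296 K.
Q = εσA(T⁴ − T_s⁴). T⁴ − T_s⁴ = (296)⁴ − (94)⁴ = 7.68×10^9 − 7.81×10^7 = 7.60×10^9 K⁴.
Q = 0.190 × 5.67×10⁻⁸ × 1.05 × 7.60×10^9 = 86.0 W.

Q ≈ 86.0 W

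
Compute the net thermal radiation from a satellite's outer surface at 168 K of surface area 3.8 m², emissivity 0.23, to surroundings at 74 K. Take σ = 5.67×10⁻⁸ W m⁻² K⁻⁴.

Q ≈ 38.0 W

Q = εσA(T⁴ − T_s⁴). T⁴ − T_s⁴ = (168)⁴ − (74)⁴ = 7.97×10^8 − 3.00×10^7 = 7.67×10^8 K⁴.
Q = 0.23 × 5.67×10⁻⁸ × 3.80 × 7.67×10^8 = 38.0 W.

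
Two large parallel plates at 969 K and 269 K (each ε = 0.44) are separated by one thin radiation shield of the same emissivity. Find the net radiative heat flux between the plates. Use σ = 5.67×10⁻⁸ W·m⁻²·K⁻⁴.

Each of the 2 gaps contributes resistance (2/ε − 1) = 2/0.44 − 1 = 3.545; total = 7.091.
q = σ(T₁⁴ − T₂⁴) / 7.091 = 5.67×10⁻⁸ × 8.76×10^11 / 7.091 = 7010 W/m².

q ≈ 7010 W/m²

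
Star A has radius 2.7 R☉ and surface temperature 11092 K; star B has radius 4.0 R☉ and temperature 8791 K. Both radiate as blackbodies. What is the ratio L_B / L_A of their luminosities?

L_B/L_A ≈ 0.866

L = 4πR²σT⁴ ∝ R²T⁴, so L_B/L_A = (4.0/2.7)² × (8791/11092)⁴ = 2.19 × 0.395 = 0.866.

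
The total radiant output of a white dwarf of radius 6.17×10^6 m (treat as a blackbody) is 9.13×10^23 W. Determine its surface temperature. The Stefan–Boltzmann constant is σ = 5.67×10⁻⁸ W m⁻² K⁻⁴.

T ≈ 13500 K

A = 4πr² = 4π × (6.17×10^6)² = 4.78×10^14 m².
From P = σAT⁴, T = (P / σA)^(1/4) = (9.13×10^23 / (5.67×10⁻⁸ × 4.78×10^14))^(1/4).
T = (3.37×10^16)^(1/4) = 13500 K.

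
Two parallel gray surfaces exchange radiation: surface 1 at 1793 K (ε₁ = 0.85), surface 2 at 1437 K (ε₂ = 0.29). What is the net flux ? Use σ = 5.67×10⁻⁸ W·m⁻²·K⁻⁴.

For two large parallel gray plates, q = σ(T₁⁴ − T₂⁴) / (1/ε₁ + 1/ε₂ − 1).
1/ε₁ + 1/ε₂ − 1 = 1/0.85 + 1/0.29 − 1 = 3.625.
T₁⁴ − T₂⁴ = 1.03×10^13 − 4.26×10^12 = 6.07×10^12 K⁴.
q = 5.67×10⁻⁸ × 6.07×10^12 / 3.625 = 95000 W/m².

q ≈ 95000 W/m²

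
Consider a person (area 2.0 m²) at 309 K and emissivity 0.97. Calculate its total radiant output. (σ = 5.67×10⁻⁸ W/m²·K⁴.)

Stefan–Boltzmann: P = εσAT⁴ = 0.97 × 5.67×10⁻⁸ × 2.00 × (309)⁴ = 0.97 × 5.67×10⁻⁸ × 2.00 × 9.12×10^9.
P = 1000 W.

P ≈ 1000 W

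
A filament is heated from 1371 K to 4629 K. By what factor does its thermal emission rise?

P ∝ T⁴, so the ratio is (4629/1371)⁴ = (3.376)⁴ = 130.

ratio ≈ 130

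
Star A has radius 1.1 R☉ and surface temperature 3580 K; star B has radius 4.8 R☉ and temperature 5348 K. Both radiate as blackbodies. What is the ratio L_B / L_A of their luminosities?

L_B/L_A ≈ 94.8

L = 4πR²σT⁴ ∝ R²T⁴, so L_B/L_A = (4.8/1.1)² × (5348/3580)⁴ = 19.0 × 4.98 = 94.8.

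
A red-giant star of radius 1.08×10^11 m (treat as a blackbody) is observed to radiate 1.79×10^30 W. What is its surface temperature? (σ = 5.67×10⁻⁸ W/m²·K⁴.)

T ≈ 3830 K

A = 4πr² = 4π × (1.08×10^11)² = 1.47×10^23 m².
From P = σAT⁴, T = (P / σA)^(1/4) = (1.79×10^30 / (5.67×10⁻⁸ × 1.47×10^23))^(1/4).
T = (2.15×10^14)^(1/4) = 3830 K.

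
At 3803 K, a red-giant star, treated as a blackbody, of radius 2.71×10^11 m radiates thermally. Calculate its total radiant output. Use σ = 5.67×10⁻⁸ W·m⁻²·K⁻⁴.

A = 4πr² = 4π × (2.71×10^11)² = 9.23×10^23 m².
P = σAT⁴ = 5.67×10⁻⁸ × 9.23×10^23 × (3803)⁴ = 5.67×10⁻⁸ × 9.23×10^23 × 2.09×10^14.
P = 1.09×10^31 W.

P ≈ 1.09×10^31 W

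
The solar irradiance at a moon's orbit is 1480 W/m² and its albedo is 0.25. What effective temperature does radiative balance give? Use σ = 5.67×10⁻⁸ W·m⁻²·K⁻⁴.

Power absorbed = (1−a)S·πR²; power emitted = 4πR²σT⁴. Equating and cancelling πR²:
T = ((1−a)S / 4σ)^(1/4) = (1110 / (4 × 5.67×10⁻⁸))^(1/4) = (4.89×10^9)^(1/4).
T = 264 K.

T ≈ 264 K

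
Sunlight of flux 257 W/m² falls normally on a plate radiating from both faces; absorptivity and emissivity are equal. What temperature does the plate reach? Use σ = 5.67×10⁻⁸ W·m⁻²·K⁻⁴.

T ≈ 218 K

Absorbed flux αS = emitted flux 2εσT⁴ per unit area; with α = ε this gives T = (S/2σ)^(1/4).
T = (257 / (2 × 5.67×10⁻⁸))^(1/4) = (2.27×10^9)^(1/4).
T = 218 K.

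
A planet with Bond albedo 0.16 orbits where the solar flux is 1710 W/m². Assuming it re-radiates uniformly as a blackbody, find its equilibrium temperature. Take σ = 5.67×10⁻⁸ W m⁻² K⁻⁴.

T ≈ 282 K

Power absorbed = (1−a)S·πR²; power emitted = 4πR²σT⁴. Equating and cancelling πR²:
T = ((1−a)S / 4σ)^(1/4) = (1440 / (4 × 5.67×10⁻⁸))^(1/4) = (6.33×10^9)^(1/4).
T = 282 K.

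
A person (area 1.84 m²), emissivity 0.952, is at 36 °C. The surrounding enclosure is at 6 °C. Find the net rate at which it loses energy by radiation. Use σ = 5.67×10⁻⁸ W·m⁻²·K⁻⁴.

Q ≈ 304 W

Convert: 36 °C = 309 K; 6 °C = 279 K.
Q = εσA(T⁴ − T_s⁴). T⁴ − T_s⁴ = (309)⁴ − (279)⁴ = 9.12×10^9 − 6.06×10^9 = 3.06×10^9 K⁴.
Q = 0.952 × 5.67×10⁻⁸ × 1.84 × 3.06×10^9 = 304 W.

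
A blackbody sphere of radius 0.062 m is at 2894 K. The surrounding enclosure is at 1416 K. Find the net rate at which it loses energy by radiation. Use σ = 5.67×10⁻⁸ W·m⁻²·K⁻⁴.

Q ≈ 1.81×10^5 W

A = 4πr² = 4π × (0.062)² = 0.0483 m².
Q = σA(T⁴ − T_s⁴). T⁴ − T_s⁴ = (2894)⁴ − (1416)⁴ = 7.01×10^13 − 4.02×10^12 = 6.61×10^13 K⁴.
Q = 5.67×10⁻⁸ × 0.0483 × 6.61×10^13 = 1.81×10^5 W.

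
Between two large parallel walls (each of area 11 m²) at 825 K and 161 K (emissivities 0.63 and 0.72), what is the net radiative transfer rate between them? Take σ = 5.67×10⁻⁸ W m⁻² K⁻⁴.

For two large parallel gray plates, q = σ(T₁⁴ − T₂⁴) / (1/ε₁ + 1/ε₂ − 1).
1/ε₁ + 1/ε₂ − 1 = 1/0.63 + 1/0.72 − 1 = 1.976.
T₁⁴ − T₂⁴ = 4.63×10^11 − 6.72×10^8 = 4.63×10^11 K⁴.
q = 5.67×10⁻⁸ × 4.63×10^11 / 1.976 = 13300 W/m².
Q = q·A = 13300 × 11 = 1.46×10^5 W.

Q ≈ 1.46×10^5 W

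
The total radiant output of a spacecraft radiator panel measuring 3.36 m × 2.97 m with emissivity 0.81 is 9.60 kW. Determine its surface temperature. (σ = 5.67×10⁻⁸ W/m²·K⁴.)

A = 3.36 × 2.97 = 9.98 m².
From P = εσAT⁴, T = (P / εσA)^(1/4) = (9600 / (0.81 × 5.67×10⁻⁸ × 9.98))^(1/4).
T = (2.09×10^10)^(1/4) = 380 K.

T ≈ 380 K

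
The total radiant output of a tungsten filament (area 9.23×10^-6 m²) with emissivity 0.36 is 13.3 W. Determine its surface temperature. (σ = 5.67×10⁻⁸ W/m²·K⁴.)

From P = εσAT⁴, T = (P / εσA)^(1/4) = (13.3 / (0.36 × 5.67×10⁻⁸ × 9.23×10^-6))^(1/4).
T = (7.06×10^13)^(1/4) = 2900 K.

T ≈ 2900 K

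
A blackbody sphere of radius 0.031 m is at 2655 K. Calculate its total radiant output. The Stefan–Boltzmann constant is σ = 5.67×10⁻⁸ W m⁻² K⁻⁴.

P ≈ 34000 W

A = 4πr² = 4π × (0.031)² = 0.0121 m².
P = σAT⁴ = 5.67×10⁻⁸ × 0.0121 × (2655)⁴ = 5.67×10⁻⁸ × 0.0121 × 4.97×10^13.
P = 34000 W.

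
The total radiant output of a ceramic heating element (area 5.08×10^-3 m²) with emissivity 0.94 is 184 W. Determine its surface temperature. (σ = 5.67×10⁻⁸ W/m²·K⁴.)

From P = εσAT⁴, T = (P / εσA)^(1/4) = (184 / (0.94 × 5.67×10⁻⁸ × 5.08×10^-3))^(1/4).
T = (6.80×10^11)^(1/4) = 908 K.

T ≈ 908 K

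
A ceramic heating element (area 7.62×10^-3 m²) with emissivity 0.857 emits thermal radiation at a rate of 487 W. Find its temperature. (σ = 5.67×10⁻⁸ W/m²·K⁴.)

T ≈ 1070 K

From P = εσAT⁴, T = (P / εσA)^(1/4) = (487 / (0.857 × 5.67×10⁻⁸ × 7.62×10^-3))^(1/4).
T = (1.32×10^12)^(1/4) = 1070 K.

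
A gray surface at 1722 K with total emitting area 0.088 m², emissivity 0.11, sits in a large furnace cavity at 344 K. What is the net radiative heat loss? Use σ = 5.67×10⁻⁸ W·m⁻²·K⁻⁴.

Q ≈ 4820 W

Q = εσA(T⁴ − T_s⁴). T⁴ − T_s⁴ = (1722)⁴ − (344)⁴ = 8.79×10^12 − 1.40×10^10 = 8.78×10^12 K⁴.
Q = 0.11 × 5.67×10⁻⁸ × 0.0880 × 8.78×10^12 = 4820 W.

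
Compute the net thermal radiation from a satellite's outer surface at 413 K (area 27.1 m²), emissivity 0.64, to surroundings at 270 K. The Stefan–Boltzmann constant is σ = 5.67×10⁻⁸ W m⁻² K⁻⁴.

Q ≈ 23400 W

Q = εσA(T⁴ − T_s⁴). T⁴ − T_s⁴ = (413)⁴ − (270)⁴ = 2.91×10^10 − 5.31×10^9 = 2.38×10^10 K⁴.
Q = 0.64 × 5.67×10⁻⁸ × 27.1 × 2.38×10^10 = 23400 W.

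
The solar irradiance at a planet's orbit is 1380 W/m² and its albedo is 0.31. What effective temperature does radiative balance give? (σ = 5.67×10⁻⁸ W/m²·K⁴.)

Power absorbed = (1−a)S·πR²; power emitted = 4πR²σT⁴. Equating and cancelling πR²:
T = ((1−a)S / 4σ)^(1/4) = (952 / (4 × 5.67×10⁻⁸))^(1/4) = (4.20×10^9)^(1/4).
T = 255 K.

T ≈ 255 K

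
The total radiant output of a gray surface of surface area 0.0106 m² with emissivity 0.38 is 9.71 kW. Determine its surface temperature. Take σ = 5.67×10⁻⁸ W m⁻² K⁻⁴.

From P = εσAT⁴, T = (P / εσA)^(1/4) = (9710 / (0.38 × 5.67×10⁻⁸ × 0.0106))^(1/4).
T = (4.25×10^13)^(1/4) = 2550 K.

T ≈ 2550 K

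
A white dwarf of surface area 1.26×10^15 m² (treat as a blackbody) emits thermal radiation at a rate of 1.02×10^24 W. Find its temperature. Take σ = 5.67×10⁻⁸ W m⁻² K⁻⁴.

T ≈ 10900 K

From P = σAT⁴, T = (P / σA)^(1/4) = (1.02×10^24 / (5.67×10⁻⁸ × 1.26×10^15))^(1/4).
T = (1.43×10^16)^(1/4) = 10900 K.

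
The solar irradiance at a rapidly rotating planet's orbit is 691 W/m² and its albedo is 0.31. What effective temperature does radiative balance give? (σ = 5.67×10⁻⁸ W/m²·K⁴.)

Power absorbed = (1−a)S·πR²; power emitted = 4πR²σT⁴. Equating and cancelling πR²:
T = ((1−a)S / 4σ)^(1/4) = (477 / (4 × 5.67×10⁻⁸))^(1/4) = (2.10×10^9)^(1/4).
T = 214 K.

T ≈ 214 K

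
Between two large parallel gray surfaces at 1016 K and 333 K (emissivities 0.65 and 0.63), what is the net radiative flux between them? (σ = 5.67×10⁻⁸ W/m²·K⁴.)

q ≈ 28100 W/m²

For two large parallel gray plates, q = σ(T₁⁴ − T₂⁴) / (1/ε₁ + 1/ε₂ − 1).
1/ε₁ + 1/ε₂ − 1 = 1/0.65 + 1/0.63 − 1 = 2.126.
T₁⁴ − T₂⁴ = 1.07×10^12 − 1.23×10^10 = 1.05×10^12 K⁴.
q = 5.67×10⁻⁸ × 1.05×10^12 / 2.126 = 28100 W/m².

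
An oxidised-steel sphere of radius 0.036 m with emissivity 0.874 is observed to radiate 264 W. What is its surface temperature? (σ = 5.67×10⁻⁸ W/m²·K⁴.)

T ≈ 756 K

A = 4πr² = 4π × (0.036)² = 0.0163 m².
From P = εσAT⁴, T = (P / εσA)^(1/4) = (264 / (0.874 × 5.67×10⁻⁸ × 0.0163))^(1/4).
T = (3.27×10^11)^(1/4) = 756 K.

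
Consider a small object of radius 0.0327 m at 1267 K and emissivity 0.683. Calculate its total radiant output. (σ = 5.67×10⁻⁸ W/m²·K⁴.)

A = 4πr² = 4π × (0.0327)² = 0.0134 m².
Stefan–Boltzmann: P = εσAT⁴ = 0.683 × 5.67×10⁻⁸ × 0.0134 × (1267)⁴ = 0.683 × 5.67×10⁻⁸ × 0.0134 × 2.58×10^12.
P = 1340 W.

P ≈ 1340 W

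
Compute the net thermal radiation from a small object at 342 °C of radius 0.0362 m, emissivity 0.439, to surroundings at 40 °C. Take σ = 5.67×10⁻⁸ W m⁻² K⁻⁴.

Q ≈ 54.7 W

A = 4πr² = 4π × (0.0362)² = 0.0165 m².
Convert: 342 °C = 615 K; 40 °C = 313 K.
Q = εσA(T⁴ − T_s⁴). T⁴ − T_s⁴ = (615)⁴ − (313)⁴ = 1.43×10^11 − 9.60×10^9 = 1.33×10^11 K⁴.
Q = 0.439 × 5.67×10⁻⁸ × 0.0165 × 1.33×10^11 = 54.7 W.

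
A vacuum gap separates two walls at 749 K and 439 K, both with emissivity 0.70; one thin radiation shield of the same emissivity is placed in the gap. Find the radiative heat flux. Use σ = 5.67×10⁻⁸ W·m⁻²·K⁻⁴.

q ≈ 4240 W/m²

Each of the 2 gaps contributes resistance (2/ε − 1) = 2/0.70 − 1 = 1.857; total = 3.714.
q = σ(T₁⁴ − T₂⁴) / 3.714 = 5.67×10⁻⁸ × 2.78×10^11 / 3.714 = 4240 W/m².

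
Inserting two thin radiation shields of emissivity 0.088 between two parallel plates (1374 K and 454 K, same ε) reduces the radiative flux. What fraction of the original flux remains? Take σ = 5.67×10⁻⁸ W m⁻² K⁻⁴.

With N identical shields there are N+1 = 3 gaps in series, each with the same radiative resistance, so the flux falls to 1/(N+1) of its unshielded value.

ratio ≈ 0.333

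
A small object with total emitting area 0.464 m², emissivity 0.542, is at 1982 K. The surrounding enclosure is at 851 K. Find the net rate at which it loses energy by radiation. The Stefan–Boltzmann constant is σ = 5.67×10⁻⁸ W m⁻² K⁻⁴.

Q ≈ 2.13×10^5 W

Q = εσA(T⁴ − T_s⁴). T⁴ − T_s⁴ = (1982)⁴ − (851)⁴ = 1.54×10^13 − 5.24×10^11 = 1.49×10^13 K⁴.
Q = 0.542 × 5.67×10⁻⁸ × 0.464 × 1.49×10^13 = 2.13×10^5 W.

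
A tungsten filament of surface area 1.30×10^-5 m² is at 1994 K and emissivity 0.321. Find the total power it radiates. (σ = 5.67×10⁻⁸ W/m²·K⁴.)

Stefan–Boltzmann: P = εσAT⁴ = 0.321 × 5.67×10⁻⁸ × 1.30×10^-5 × (1994)⁴ = 0.321 × 5.67×10⁻⁸ × 1.30×10^-5 × 1.58×10^13.
P = 3.74 W.

P ≈ 3.74 W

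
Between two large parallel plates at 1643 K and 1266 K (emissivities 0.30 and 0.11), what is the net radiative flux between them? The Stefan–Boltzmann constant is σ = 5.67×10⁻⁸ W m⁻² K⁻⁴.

q ≈ 23400 W/m²

For two large parallel gray plates, q = σ(T₁⁴ − T₂⁴) / (1/ε₁ + 1/ε₂ − 1).
1/ε₁ + 1/ε₂ − 1 = 1/0.30 + 1/0.11 − 1 = 11.42.
T₁⁴ − T₂⁴ = 7.29×10^12 − 2.57×10^12 = 4.72×10^12 K⁴.
q = 5.67×10⁻⁸ × 4.72×10^12 / 11.42 = 23400 W/m².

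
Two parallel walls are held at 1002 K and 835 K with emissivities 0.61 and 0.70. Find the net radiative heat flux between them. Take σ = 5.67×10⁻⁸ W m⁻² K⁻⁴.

For two large parallel gray plates, q = σ(T₁⁴ − T₂⁴) / (1/ε₁ + 1/ε₂ − 1).
1/ε₁ + 1/ε₂ − 1 = 1/0.61 + 1/0.70 − 1 = 2.068.
T₁⁴ − T₂⁴ = 1.01×10^12 − 4.86×10^11 = 5.22×10^11 K⁴.
q = 5.67×10⁻⁸ × 5.22×10^11 / 2.068 = 14300 W/m².

q ≈ 14300 W/m²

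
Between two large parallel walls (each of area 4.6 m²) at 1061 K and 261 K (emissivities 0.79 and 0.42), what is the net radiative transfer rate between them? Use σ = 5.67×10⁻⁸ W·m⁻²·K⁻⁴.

For two large parallel gray plates, q = σ(T₁⁴ − T₂⁴) / (1/ε₁ + 1/ε₂ − 1).
1/ε₁ + 1/ε₂ − 1 = 1/0.79 + 1/0.42 − 1 = 2.647.
T₁⁴ − T₂⁴ = 1.27×10^12 − 4.64×10^9 = 1.26×10^12 K⁴.
q = 5.67×10⁻⁸ × 1.26×10^12 / 2.647 = 27000 W/m².
Q = q·A = 27000 × 4.6 = 1.24×10^5 W.

Q ≈ 1.24×10^5 W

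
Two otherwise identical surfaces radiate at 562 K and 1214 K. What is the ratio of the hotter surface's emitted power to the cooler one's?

ratio ≈ 21.8

P ∝ T⁴, so the ratio is (1214/562)⁴ = (2.160)⁴ = 21.8.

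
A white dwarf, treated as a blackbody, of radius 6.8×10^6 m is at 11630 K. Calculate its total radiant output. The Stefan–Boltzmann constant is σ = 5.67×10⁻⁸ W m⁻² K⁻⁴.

A = 4πr² = 4π × (6.8×10^6)² = 5.81×10^14 m².
P = σAT⁴ = 5.67×10⁻⁸ × 5.81×10^14 × (11630)⁴ = 5.67×10⁻⁸ × 5.81×10^14 × 1.83×10^16.
P = 6.03×10^23 W.

P ≈ 6.03×10^23 W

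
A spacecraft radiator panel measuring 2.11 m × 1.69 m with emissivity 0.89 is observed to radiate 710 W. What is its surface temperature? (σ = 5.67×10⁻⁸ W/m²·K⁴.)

T ≈ 251 K

A = 2.11 × 1.69 = 3.57 m².
From P = εσAT⁴, T = (P / εσA)^(1/4) = (710 / (0.89 × 5.67×10⁻⁸ × 3.57))^(1/4).
T = (3.95×10^9)^(1/4) = 251 K.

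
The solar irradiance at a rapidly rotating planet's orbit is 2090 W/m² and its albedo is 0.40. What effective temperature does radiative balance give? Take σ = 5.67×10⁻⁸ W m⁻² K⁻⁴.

T ≈ 273 K

Power absorbed = (1−a)S·πR²; power emitted = 4πR²σT⁴. Equating and cancelling πR²:
T = ((1−a)S / 4σ)^(1/4) = (1250 / (4 × 5.67×10⁻⁸))^(1/4) = (5.53×10^9)^(1/4).
T = 273 K.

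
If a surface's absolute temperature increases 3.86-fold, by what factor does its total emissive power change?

factor ≈ 222

P ∝ T⁴, so the power scales as (3.86)⁴ = 222.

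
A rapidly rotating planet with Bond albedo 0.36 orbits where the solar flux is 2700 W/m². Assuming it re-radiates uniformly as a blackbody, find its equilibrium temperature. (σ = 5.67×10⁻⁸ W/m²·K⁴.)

Power absorbed = (1−a)S·πR²; power emitted = 4πR²σT⁴. Equating and cancelling πR²:
T = ((1−a)S / 4σ)^(1/4) = (1730 / (4 × 5.67×10⁻⁸))^(1/4) = (7.62×10^9)^(1/4).
T = 295 K.

T ≈ 295 K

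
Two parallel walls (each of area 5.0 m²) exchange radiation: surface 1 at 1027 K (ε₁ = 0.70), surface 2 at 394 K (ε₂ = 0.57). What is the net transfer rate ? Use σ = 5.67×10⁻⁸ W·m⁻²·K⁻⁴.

For two large parallel gray plates, q = σ(T₁⁴ − T₂⁴) / (1/ε₁ + 1/ε₂ − 1).
1/ε₁ + 1/ε₂ − 1 = 1/0.70 + 1/0.57 − 1 = 2.183.
T₁⁴ − T₂⁴ = 1.11×10^12 − 2.41×10^10 = 1.09×10^12 K⁴.
q = 5.67×10⁻⁸ × 1.09×10^12 / 2.183 = 28300 W/m².
Q = q·A = 28300 × 5.0 = 1.41×10^5 W.

Q ≈ 1.41×10^5 W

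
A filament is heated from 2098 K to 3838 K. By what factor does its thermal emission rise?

ratio ≈ 11.2

P ∝ T⁴, so the ratio is (3838/2098)⁴ = (1.829)⁴ = 11.2.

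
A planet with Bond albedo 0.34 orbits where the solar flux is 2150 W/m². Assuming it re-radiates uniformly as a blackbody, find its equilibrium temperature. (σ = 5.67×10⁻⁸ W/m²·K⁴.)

T ≈ 281 K

Power absorbed = (1−a)S·πR²; power emitted = 4πR²σT⁴. Equating and cancelling πR²:
T = ((1−a)S / 4σ)^(1/4) = (1420 / (4 × 5.67×10⁻⁸))^(1/4) = (6.26×10^9)^(1/4).
T = 281 K.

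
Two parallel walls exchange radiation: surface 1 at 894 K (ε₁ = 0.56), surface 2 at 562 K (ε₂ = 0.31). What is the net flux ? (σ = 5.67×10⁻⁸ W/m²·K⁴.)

q ≈ 7620 W/m²

For two large parallel gray plates, q = σ(T₁⁴ − T₂⁴) / (1/ε₁ + 1/ε₂ − 1).
1/ε₁ + 1/ε₂ − 1 = 1/0.56 + 1/0.31 − 1 = 4.012.
T₁⁴ − T₂⁴ = 6.39×10^11 − 9.98×10^10 = 5.39×10^11 K⁴.
q = 5.67×10⁻⁸ × 5.39×10^11 / 4.012 = 7620 W/m².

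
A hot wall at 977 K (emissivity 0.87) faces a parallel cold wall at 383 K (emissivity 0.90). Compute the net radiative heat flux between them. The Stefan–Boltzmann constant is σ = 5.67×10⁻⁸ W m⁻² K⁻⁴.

For two large parallel gray plates, q = σ(T₁⁴ − T₂⁴) / (1/ε₁ + 1/ε₂ − 1).
1/ε₁ + 1/ε₂ − 1 = 1/0.87 + 1/0.90 − 1 = 1.261.
T₁⁴ − T₂⁴ = 9.11×10^11 − 2.15×10^10 = 8.90×10^11 K⁴.
q = 5.67×10⁻⁸ × 8.90×10^11 / 1.261 = 40000 W/m².

q ≈ 40000 W/m²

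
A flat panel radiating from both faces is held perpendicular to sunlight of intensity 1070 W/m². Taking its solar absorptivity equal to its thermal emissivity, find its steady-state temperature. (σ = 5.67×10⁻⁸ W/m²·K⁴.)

Absorbed flux αS = emitted flux 2εσT⁴ per unit area; with α = ε this gives T = (S/2σ)^(1/4).
T = (1070 / (2 × 5.67×10⁻⁸))^(1/4) = (9.44×10^9)^(1/4).
T = 312 K.

T ≈ 312 K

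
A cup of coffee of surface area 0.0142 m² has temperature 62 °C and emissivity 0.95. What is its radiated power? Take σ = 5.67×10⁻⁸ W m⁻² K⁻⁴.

P ≈ 9.63 W

62 °C = 335 K.
Stefan–Boltzmann: P = εσAT⁴ = 0.95 × 5.67×10⁻⁸ × 0.0142 × (335)⁴ = 0.95 × 5.67×10⁻⁸ × 0.0142 × 1.26×10^10.
P = 9.63 W.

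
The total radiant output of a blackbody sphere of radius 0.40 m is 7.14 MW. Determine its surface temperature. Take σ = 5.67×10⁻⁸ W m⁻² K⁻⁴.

A = 4πr² = 4π × (0.40)² = 2.01 m².
From P = σAT⁴, T = (P / σA)^(1/4) = (7.14×10^6 / (5.67×10⁻⁸ × 2.01))^(1/4).
T = (6.26×10^13)^(1/4) = 2810 K.

T ≈ 2810 K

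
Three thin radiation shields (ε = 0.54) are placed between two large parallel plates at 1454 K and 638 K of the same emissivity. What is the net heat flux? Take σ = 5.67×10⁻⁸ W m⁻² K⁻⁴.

Each of the 4 gaps contributes resistance (2/ε − 1) = 2/0.54 − 1 = 2.704; total = 10.81.
q = σ(T₁⁴ − T₂⁴) / 10.81 = 5.67×10⁻⁸ × 4.30×10^12 / 10.81 = 22600 W/m².

q ≈ 22600 W/m²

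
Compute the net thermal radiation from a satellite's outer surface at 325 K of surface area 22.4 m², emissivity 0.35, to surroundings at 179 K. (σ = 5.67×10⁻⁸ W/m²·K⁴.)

Q = εσA(T⁴ − T_s⁴). T⁴ − T_s⁴ = (325)⁴ − (179)⁴ = 1.12×10^10 − 1.03×10^9 = 1.01×10^10 K⁴.
Q = 0.35 × 5.67×10⁻⁸ × 22.4 × 1.01×10^10 = 4500 W.

Q ≈ 4500 W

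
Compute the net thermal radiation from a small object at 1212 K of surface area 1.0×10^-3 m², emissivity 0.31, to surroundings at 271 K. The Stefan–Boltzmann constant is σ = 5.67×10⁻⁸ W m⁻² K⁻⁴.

Q ≈ 37.8 W

Q = εσA(T⁴ − T_s⁴). T⁴ − T_s⁴ = (1212)⁴ − (271)⁴ = 2.16×10^12 − 5.39×10^9 = 2.15×10^12 K⁴.
Q = 0.31 × 5.67×10⁻⁸ × 1.00×10^-3 × 2.15×10^12 = 37.8 W.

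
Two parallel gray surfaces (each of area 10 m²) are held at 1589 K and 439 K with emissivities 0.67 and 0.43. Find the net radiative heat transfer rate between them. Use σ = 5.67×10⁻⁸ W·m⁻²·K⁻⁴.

Q ≈ 1.28×10^6 W

For two large parallel gray plates, q = σ(T₁⁴ − T₂⁴) / (1/ε₁ + 1/ε₂ − 1).
1/ε₁ + 1/ε₂ − 1 = 1/0.67 + 1/0.43 − 1 = 2.818.
T₁⁴ − T₂⁴ = 6.38×10^12 − 3.71×10^10 = 6.34×10^12 K⁴.
q = 5.67×10⁻⁸ × 6.34×10^12 / 2.818 = 1.28×10^5 W/m².
Q = q·A = 1.28×10^5 × 10 = 1.28×10^6 W.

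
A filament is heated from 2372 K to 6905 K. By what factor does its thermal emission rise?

P ∝ T⁴, so the ratio is (6905/2372)⁴ = (2.911)⁴ = 71.8.

ratio ≈ 71.8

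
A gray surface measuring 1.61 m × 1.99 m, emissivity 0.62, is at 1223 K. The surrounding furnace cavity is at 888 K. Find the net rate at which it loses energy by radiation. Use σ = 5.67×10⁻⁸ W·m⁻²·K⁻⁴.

Q ≈ 1.82×10^5 W

A = 1.61 × 1.99 = 3.20 m².
Q = εσA(T⁴ − T_s⁴). T⁴ − T_s⁴ = (1223)⁴ − (888)⁴ = 2.24×10^12 − 6.22×10^11 = 1.62×10^12 K⁴.
Q = 0.62 × 5.67×10⁻⁸ × 3.20 × 1.62×10^12 = 1.82×10^5 W.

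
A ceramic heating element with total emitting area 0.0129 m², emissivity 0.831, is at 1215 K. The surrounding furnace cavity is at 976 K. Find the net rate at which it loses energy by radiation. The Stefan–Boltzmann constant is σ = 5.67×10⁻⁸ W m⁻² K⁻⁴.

Q ≈ 773 W

Q = εσA(T⁴ − T_s⁴). T⁴ − T_s⁴ = (1215)⁴ − (976)⁴ = 2.18×10^12 − 9.07×10^11 = 1.27×10^12 K⁴.
Q = 0.831 × 5.67×10⁻⁸ × 0.0129 × 1.27×10^12 = 773 W.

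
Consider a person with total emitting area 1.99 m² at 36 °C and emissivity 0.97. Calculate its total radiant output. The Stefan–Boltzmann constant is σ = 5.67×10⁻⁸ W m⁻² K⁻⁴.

36 °C = 309 K.
Stefan–Boltzmann: P = εσAT⁴ = 0.97 × 5.67×10⁻⁸ × 1.99 × (309)⁴ = 0.97 × 5.67×10⁻⁸ × 1.99 × 9.12×10^9.
P = 998 W.

P ≈ 998 W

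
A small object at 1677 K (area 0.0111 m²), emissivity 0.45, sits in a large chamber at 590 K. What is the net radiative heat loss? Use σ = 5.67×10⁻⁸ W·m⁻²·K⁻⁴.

Q = εσA(T⁴ − T_s⁴). T⁴ − T_s⁴ = (1677)⁴ − (590)⁴ = 7.91×10^12 − 1.21×10^11 = 7.79×10^12 K⁴.
Q = 0.45 × 5.67×10⁻⁸ × 0.0111 × 7.79×10^12 = 2210 W.

Q ≈ 2210 W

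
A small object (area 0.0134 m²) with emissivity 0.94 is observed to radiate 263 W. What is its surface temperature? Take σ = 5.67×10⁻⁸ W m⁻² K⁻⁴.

T ≈ 779 K

From P = εσAT⁴, T = (P / εσA)^(1/4) = (263 / (0.94 × 5.67×10⁻⁸ × 0.0134))^(1/4).
T = (3.68×10^11)^(1/4) = 779 K.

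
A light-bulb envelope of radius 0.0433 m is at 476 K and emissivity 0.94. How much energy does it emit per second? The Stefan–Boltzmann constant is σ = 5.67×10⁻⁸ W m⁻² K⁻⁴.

A = 4πr² = 4π × (0.0433)² = 0.0236 m².
P = εσAT⁴ = 0.94 × 5.67×10⁻⁸ × 0.0236 × (476)⁴ = 0.94 × 5.67×10⁻⁸ × 0.0236 × 5.13×10^10.
P = 64.5 W.

P ≈ 64.5 W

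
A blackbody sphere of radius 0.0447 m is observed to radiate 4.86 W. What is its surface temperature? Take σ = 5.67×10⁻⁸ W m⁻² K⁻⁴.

T ≈ 242 K

A = 4πr² = 4π × (0.0447)² = 0.0251 m².
From P = σAT⁴, T = (P / σA)^(1/4) = (4.86 / (5.67×10⁻⁸ × 0.0251))^(1/4).
T = (3.41×10^9)^(1/4) = 242 K.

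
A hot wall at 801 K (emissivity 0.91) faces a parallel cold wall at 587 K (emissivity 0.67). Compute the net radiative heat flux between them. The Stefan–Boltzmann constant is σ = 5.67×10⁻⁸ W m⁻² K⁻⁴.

q ≈ 10400 W/m²

For two large parallel gray plates, q = σ(T₁⁴ − T₂⁴) / (1/ε₁ + 1/ε₂ − 1).
1/ε₁ + 1/ε₂ − 1 = 1/0.91 + 1/0.67 − 1 = 1.591.
T₁⁴ − T₂⁴ = 4.12×10^11 − 1.19×10^11 = 2.93×10^11 K⁴.
q = 5.67×10⁻⁸ × 2.93×10^11 / 1.591 = 10400 W/m².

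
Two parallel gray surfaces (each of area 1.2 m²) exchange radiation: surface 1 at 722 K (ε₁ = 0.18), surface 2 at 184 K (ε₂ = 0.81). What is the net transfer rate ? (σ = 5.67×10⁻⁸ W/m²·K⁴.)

Q ≈ 3180 W

For two large parallel gray plates, q = σ(T₁⁴ − T₂⁴) / (1/ε₁ + 1/ε₂ − 1).
1/ε₁ + 1/ε₂ − 1 = 1/0.18 + 1/0.81 − 1 = 5.790.
T₁⁴ − T₂⁴ = 2.72×10^11 − 1.15×10^9 = 2.71×10^11 K⁴.
q = 5.67×10⁻⁸ × 2.71×10^11 / 5.790 = 2650 W/m².
Q = q·A = 2650 × 1.2 = 3180 W.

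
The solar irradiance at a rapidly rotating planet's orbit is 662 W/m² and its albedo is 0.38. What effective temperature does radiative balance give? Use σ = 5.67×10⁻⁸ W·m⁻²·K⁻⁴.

Power absorbed = (1−a)S·πR²; power emitted = 4πR²σT⁴. Equating and cancelling πR²:
T = ((1−a)S / 4σ)^(1/4) = (410 / (4 × 5.67×10⁻⁸))^(1/4) = (1.81×10^9)^(1/4).
T = 206 K.

T ≈ 206 K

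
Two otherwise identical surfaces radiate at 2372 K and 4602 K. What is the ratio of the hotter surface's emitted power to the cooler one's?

ratio ≈ 14.2

P ∝ T⁴, so the ratio is (4602/2372)⁴ = (1.940)⁴ = 14.2.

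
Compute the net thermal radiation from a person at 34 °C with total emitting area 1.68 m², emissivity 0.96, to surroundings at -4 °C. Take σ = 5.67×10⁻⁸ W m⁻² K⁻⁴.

Convert: 34 °C = 307 K; -4 °C = 269 K.
Q = εσA(T⁴ − T_s⁴). T⁴ − T_s⁴ = (307)⁴ − (269)⁴ = 8.88×10^9 − 5.24×10^9 = 3.65×10^9 K⁴.
Q = 0.96 × 5.67×10⁻⁸ × 1.68 × 3.65×10^9 = 333 W.

Q ≈ 333 W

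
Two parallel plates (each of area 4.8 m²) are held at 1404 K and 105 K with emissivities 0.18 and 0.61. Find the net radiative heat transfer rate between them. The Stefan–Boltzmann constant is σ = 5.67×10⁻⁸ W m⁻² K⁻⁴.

Q ≈ 1.71×10^5 W

For two large parallel gray plates, q = σ(T₁⁴ − T₂⁴) / (1/ε₁ + 1/ε₂ − 1).
1/ε₁ + 1/ε₂ − 1 = 1/0.18 + 1/0.61 − 1 = 6.195.
T₁⁴ − T₂⁴ = 3.89×10^12 − 1.22×10^8 = 3.89×10^12 K⁴.
q = 5.67×10⁻⁸ × 3.89×10^12 / 6.195 = 35600 W/m².
Q = q·A = 35600 × 4.8 = 1.71×10^5 W.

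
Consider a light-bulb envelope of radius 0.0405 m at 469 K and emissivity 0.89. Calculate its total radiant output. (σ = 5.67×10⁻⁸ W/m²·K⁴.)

P ≈ 50.3 W

A = 4πr² = 4π × (0.0405)² = 0.0206 m².
Stefan–Boltzmann: P = εσAT⁴ = 0.89 × 5.67×10⁻⁸ × 0.0206 × (469)⁴ = 0.89 × 5.67×10⁻⁸ × 0.0206 × 4.84×10^10.
P = 50.3 W.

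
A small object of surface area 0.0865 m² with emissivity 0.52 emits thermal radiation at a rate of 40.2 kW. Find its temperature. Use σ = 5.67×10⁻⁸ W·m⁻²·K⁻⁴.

From P = εσAT⁴, T = (P / εσA)^(1/4) = (40200 / (0.52 × 5.67×10⁻⁸ × 0.0865))^(1/4).
T = (1.58×10^13)^(1/4) = 1990 K.

T ≈ 1990 K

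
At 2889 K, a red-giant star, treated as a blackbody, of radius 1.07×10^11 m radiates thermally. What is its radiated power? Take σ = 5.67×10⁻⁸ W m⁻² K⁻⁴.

A = 4πr² = 4π × (1.07×10^11)² = 1.44×10^23 m².
P = σAT⁴ = 5.67×10⁻⁸ × 1.44×10^23 × (2889)⁴ = 5.67×10⁻⁸ × 1.44×10^23 × 6.97×10^13.
P = 5.68×10^29 W.

P ≈ 5.68×10^29 W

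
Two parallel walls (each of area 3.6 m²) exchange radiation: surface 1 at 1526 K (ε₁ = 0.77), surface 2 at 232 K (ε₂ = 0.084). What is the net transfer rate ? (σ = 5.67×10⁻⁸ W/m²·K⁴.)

For two large parallel gray plates, q = σ(T₁⁴ − T₂⁴) / (1/ε₁ + 1/ε₂ − 1).
1/ε₁ + 1/ε₂ − 1 = 1/0.77 + 1/0.084 − 1 = 12.20.
T₁⁴ − T₂⁴ = 5.42×10^12 − 2.90×10^9 = 5.42×10^12 K⁴.
q = 5.67×10⁻⁸ × 5.42×10^12 / 12.20 = 25200 W/m².
Q = q·A = 25200 × 3.6 = 90700 W.

Q ≈ 90700 W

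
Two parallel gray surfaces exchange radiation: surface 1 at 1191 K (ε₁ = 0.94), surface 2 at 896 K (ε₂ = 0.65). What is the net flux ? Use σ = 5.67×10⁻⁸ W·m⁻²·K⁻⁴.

q ≈ 48400 W/m²

For two large parallel gray plates, q = σ(T₁⁴ − T₂⁴) / (1/ε₁ + 1/ε₂ − 1).
1/ε₁ + 1/ε₂ − 1 = 1/0.94 + 1/0.65 − 1 = 1.602.
T₁⁴ − T₂⁴ = 2.01×10^12 − 6.45×10^11 = 1.37×10^12 K⁴.
q = 5.67×10⁻⁸ × 1.37×10^12 / 1.602 = 48400 W/m².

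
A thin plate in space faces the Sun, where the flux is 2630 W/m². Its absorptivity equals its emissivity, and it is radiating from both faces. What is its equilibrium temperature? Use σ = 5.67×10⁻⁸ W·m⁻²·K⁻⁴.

Absorbed flux αS = emitted flux 2εσT⁴ per unit area; with α = ε this gives T = (S/2σ)^(1/4).
T = (2630 / (2 × 5.67×10⁻⁸))^(1/4) = (2.32×10^10)^(1/4).
T = 390 K.

T ≈ 390 K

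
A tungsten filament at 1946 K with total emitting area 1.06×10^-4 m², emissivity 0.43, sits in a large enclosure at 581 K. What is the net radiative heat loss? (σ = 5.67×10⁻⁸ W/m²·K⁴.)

Q = εσA(T⁴ − T_s⁴). T⁴ − T_s⁴ = (1946)⁴ − (581)⁴ = 1.43×10^13 − 1.14×10^11 = 1.42×10^13 K⁴.
Q = 0.43 × 5.67×10⁻⁸ × 1.06×10^-4 × 1.42×10^13 = 36.8 W.

Q ≈ 36.8 W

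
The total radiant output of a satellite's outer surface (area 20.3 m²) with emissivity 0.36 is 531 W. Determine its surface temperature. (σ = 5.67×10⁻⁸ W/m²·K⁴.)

T ≈ 189 K

From P = εσAT⁴, T = (P / εσA)^(1/4) = (531 / (0.36 × 5.67×10⁻⁸ × 20.3))^(1/4).
T = (1.28×10^9)^(1/4) = 189 K.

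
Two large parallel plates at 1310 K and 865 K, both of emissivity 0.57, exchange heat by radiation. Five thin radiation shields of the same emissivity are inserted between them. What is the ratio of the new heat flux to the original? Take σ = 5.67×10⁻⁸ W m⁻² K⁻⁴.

With N identical shields there are N+1 = 6 gaps in series, each with the same radiative resistance, so the flux falls to 1/(N+1) of its unshielded value.

ratio ≈ 0.167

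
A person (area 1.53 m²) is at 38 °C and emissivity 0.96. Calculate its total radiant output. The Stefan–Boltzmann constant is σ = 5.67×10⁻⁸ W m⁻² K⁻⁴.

P ≈ 779 W

38 °C = 311 K.
P = εσAT⁴ = 0.96 × 5.67×10⁻⁸ × 1.53 × (311)⁴ = 0.96 × 5.67×10⁻⁸ × 1.53 × 9.35×10^9.
P = 779 W.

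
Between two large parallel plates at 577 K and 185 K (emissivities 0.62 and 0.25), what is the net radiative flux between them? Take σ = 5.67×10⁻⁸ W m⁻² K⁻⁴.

q ≈ 1350 W/m²

For two large parallel gray plates, q = σ(T₁⁴ − T₂⁴) / (1/ε₁ + 1/ε₂ − 1).
1/ε₁ + 1/ε₂ − 1 = 1/0.62 + 1/0.25 − 1 = 4.613.
T₁⁴ − T₂⁴ = 1.11×10^11 − 1.17×10^9 = 1.10×10^11 K⁴.
q = 5.67×10⁻⁸ × 1.10×10^11 / 4.613 = 1350 W/m².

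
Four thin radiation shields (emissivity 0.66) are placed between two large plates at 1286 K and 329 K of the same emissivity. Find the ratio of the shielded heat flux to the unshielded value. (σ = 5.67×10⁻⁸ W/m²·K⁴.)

ratio ≈ 0.200

With N identical shields there are N+1 = 5 gaps in series, each with the same radiative resistance, so the flux falls to 1/(N+1) of its unshielded value.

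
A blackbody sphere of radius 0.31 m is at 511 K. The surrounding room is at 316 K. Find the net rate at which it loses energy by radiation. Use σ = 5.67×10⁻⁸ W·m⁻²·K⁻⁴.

A = 4πr² = 4π × (0.31)² = 1.21 m².
Q = σA(T⁴ − T_s⁴). T⁴ − T_s⁴ = (511)⁴ − (316)⁴ = 6.82×10^10 − 9.97×10^9 = 5.82×10^10 K⁴.
Q = 5.67×10⁻⁸ × 1.21 × 5.82×10^10 = 3990 W.

Q ≈ 3990 W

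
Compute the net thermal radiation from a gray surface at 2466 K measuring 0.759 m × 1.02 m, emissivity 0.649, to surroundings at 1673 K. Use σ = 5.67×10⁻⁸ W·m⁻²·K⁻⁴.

Q ≈ 8.30×10^5 W

A = 0.759 × 1.02 = 0.774 m².
Q = εσA(T⁴ − T_s⁴). T⁴ − T_s⁴ = (2466)⁴ − (1673)⁴ = 3.70×10^13 − 7.83×10^12 = 2.91×10^13 K⁴.
Q = 0.649 × 5.67×10⁻⁸ × 0.774 × 2.91×10^13 = 8.30×10^5 W.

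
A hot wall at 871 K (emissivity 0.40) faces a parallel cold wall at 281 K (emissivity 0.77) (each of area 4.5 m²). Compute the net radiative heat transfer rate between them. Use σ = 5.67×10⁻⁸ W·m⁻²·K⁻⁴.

Q ≈ 51900 W

For two large parallel gray plates, q = σ(T₁⁴ − T₂⁴) / (1/ε₁ + 1/ε₂ − 1).
1/ε₁ + 1/ε₂ − 1 = 1/0.40 + 1/0.77 − 1 = 2.799.
T₁⁴ − T₂⁴ = 5.76×10^11 − 6.23×10^9 = 5.69×10^11 K⁴.
q = 5.67×10⁻⁸ × 5.69×10^11 / 2.799 = 11500 W/m².
Q = q·A = 11500 × 4.5 = 51900 W.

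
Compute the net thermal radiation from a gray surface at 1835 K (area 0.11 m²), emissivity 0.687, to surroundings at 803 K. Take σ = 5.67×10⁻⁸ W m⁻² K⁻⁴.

Q ≈ 46800 W

Q = εσA(T⁴ − T_s⁴). T⁴ − T_s⁴ = (1835)⁴ − (803)⁴ = 1.13×10^13 − 4.16×10^11 = 1.09×10^13 K⁴.
Q = 0.687 × 5.67×10⁻⁸ × 0.110 × 1.09×10^13 = 46800 W.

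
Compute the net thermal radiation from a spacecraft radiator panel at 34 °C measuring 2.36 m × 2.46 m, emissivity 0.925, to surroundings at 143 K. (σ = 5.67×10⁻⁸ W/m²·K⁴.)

A = 2.36 × 2.46 = 5.81 m².
Convert: 34 °C = 307 K.
Q = εσA(T⁴ − T_s⁴). T⁴ − T_s⁴ = (307)⁴ − (143)⁴ = 8.88×10^9 − 4.18×10^8 = 8.46×10^9 K⁴.
Q = 0.925 × 5.67×10⁻⁸ × 5.81 × 8.46×10^9 = 2580 W.

Q ≈ 2580 W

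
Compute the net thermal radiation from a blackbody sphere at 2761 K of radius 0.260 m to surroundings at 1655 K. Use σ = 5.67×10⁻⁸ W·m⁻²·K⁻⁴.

A = 4πr² = 4π × (0.260)² = 0.849 m².
Q = σA(T⁴ − T_s⁴). T⁴ − T_s⁴ = (2761)⁴ − (1655)⁴ = 5.81×10^13 − 7.50×10^12 = 5.06×10^13 K⁴.
Q = 5.67×10⁻⁸ × 0.849 × 5.06×10^13 = 2.44×10^6 W.

Q ≈ 2.44×10^6 W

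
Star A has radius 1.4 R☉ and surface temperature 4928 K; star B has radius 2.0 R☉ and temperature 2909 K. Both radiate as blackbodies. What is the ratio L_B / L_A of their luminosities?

L = 4πR²σT⁴ ∝ R²T⁴, so L_B/L_A = (2.0/1.4)² × (2909/4928)⁴ = 2.04 × 0.121 = 0.248.

L_B/L_A ≈ 0.248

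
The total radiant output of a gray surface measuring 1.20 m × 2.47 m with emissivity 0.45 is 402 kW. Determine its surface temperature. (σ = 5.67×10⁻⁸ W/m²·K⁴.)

T ≈ 1520 K

A = 1.20 × 2.47 = 2.96 m².
From P = εσAT⁴, T = (P / εσA)^(1/4) = (4.02×10^5 / (0.45 × 5.67×10⁻⁸ × 2.96))^(1/4).
T = (5.32×10^12)^(1/4) = 1520 K.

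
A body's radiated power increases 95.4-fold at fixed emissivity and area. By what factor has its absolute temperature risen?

P ∝ T⁴ ⇒ T ∝ P^(1/4), so T scales by (95.4)^(1/4) = 3.13.

factor ≈ 3.13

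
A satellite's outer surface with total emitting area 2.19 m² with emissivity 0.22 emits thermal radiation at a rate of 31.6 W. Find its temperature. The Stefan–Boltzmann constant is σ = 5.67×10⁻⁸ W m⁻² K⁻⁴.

T ≈ 184 K

From P = εσAT⁴, T = (P / εσA)^(1/4) = (31.6 / (0.22 × 5.67×10⁻⁸ × 2.19))^(1/4).
T = (1.16×10^9)^(1/4) = 184 K.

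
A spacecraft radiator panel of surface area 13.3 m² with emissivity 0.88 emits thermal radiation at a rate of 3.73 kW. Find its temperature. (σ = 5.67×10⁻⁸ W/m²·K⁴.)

T ≈ 274 K

From P = εσAT⁴, T = (P / εσA)^(1/4) = (3730 / (0.88 × 5.67×10⁻⁸ × 13.3))^(1/4).
T = (5.62×10^9)^(1/4) = 274 K.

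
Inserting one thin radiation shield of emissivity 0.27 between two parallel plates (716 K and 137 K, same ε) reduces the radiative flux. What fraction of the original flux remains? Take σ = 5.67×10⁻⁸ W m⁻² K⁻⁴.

ratio ≈ 0.500

With N identical shields there are N+1 = 2 gaps in series, each with the same radiative resistance, so the flux falls to 1/(N+1) of its unshielded value.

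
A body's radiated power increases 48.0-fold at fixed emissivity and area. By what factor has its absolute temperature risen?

factor ≈ 2.63

P ∝ T⁴ ⇒ T ∝ P^(1/4), so T scales by (48.0)^(1/4) = 2.63.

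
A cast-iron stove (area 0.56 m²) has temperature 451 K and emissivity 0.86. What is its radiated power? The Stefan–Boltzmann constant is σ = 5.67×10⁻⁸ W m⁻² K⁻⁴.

P = εσAT⁴ = 0.86 × 5.67×10⁻⁸ × 0.560 × (451)⁴ = 0.86 × 5.67×10⁻⁸ × 0.560 × 4.14×10^10.
P = 1130 W.

P ≈ 1130 W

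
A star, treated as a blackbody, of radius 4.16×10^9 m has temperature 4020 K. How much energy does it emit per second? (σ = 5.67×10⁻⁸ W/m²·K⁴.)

A = 4πr² = 4π × (4.16×10^9)² = 2.17×10^20 m².
P = σAT⁴ = 5.67×10⁻⁸ × 2.17×10^20 × (4020)⁴ = 5.67×10⁻⁸ × 2.17×10^20 × 2.61×10^14.
P = 3.22×10^27 W.

P ≈ 3.22×10^27 W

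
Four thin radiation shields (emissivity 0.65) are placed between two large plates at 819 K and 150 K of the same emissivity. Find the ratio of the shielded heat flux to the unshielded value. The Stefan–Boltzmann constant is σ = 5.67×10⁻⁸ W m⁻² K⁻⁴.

With N identical shields there are N+1 = 5 gaps in series, each with the same radiative resistance, so the flux falls to 1/(N+1) of its unshielded value.

ratio ≈ 0.200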